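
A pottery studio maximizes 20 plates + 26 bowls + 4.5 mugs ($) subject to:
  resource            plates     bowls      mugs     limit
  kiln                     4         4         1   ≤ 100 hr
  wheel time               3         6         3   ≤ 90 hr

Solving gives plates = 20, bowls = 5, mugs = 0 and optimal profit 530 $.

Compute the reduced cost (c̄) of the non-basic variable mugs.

Both kiln and wheel time are binding at x*.
From A_Bᵀ y = c: 4·y_kiln + 3·y_wheel time = 20; 4·y_kiln + 6·y_wheel time = 26.
Solving: y_kiln = 3.5, y_wheel time = 2.
Reduced cost of mugs: c₃ − yᵀa₃ = 4.5 − (3.5·1 + 2·3) = 4.5 − 9.5 = -5.

-5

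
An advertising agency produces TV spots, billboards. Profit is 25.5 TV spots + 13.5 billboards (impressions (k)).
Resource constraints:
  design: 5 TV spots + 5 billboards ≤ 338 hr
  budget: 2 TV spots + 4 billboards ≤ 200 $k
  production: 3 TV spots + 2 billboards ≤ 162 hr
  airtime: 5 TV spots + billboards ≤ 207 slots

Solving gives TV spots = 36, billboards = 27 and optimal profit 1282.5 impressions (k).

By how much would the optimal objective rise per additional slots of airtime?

1.5

Binding: production and airtime. Non-binding: design (23 unused), budget (20 unused).
Slack constraints have shadow price 0 (complementary slackness).
The binding rows give the dual system: 3·y_production + 5·y_airtime = 25.5 and 2·y_production + 1·y_airtime = 13.5.
→ y_production = 6 and y_airtime = 1.5.
Shadow price of airtime = 1.5.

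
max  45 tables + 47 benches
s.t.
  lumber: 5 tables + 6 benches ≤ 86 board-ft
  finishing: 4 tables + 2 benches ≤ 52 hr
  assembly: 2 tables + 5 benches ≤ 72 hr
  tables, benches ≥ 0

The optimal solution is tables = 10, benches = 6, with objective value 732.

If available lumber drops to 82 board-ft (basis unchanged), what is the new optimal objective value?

At the optimum: lumber uses 86 of 86 (binding); finishing uses 52 of 52 (binding); assembly uses 50 of 72 (slack = 22).
Since assembly is not tight, its dual is 0.
Dual feasibility on the basic columns requires 5·y_lumber + 4·y_finishing = 45, 6·y_lumber + 2·y_finishing = 47.
→ y_lumber = 7 and y_finishing = 2.5.
Δz = y_lumber·Δb = 7 × (-4) = -28, so new z* = 732 − 28 = 704.

704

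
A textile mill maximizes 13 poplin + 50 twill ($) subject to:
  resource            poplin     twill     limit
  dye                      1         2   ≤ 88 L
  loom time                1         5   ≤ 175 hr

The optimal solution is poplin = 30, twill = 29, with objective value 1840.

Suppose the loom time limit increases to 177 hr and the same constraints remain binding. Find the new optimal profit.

1856

At the optimum: dye uses 88 of 88 (binding); loom time uses 175 of 175 (binding).
The binding rows give the dual system: 1·y_dye + 1·y_loom time = 13 and 2·y_dye + 5·y_loom time = 50.
This yields shadow prices y_dye = 5, y_loom time = 8.
Δz = y_loom time·Δb = 8 × (2) = 16, so new z* = 1840 + 16 = 1856.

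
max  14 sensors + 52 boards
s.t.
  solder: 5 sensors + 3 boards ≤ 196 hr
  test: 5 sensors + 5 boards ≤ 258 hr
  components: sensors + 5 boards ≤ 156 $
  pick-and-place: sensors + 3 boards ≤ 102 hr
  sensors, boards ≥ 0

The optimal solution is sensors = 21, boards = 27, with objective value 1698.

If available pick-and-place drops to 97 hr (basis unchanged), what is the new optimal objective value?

1653

At the optimum: solder uses 186 of 196 (slack = 10); test uses 240 of 258 (slack = 18); components uses 156 of 156 (binding); pick-and-place uses 102 of 102 (binding).
By complementary slackness, y = 0 for the non-binding constraints.
Dual feasibility on the basic columns requires 1·y_components + 1·y_pick-and-place = 14, 5·y_components + 3·y_pick-and-place = 52.
This yields shadow prices y_components = 5, y_pick-and-place = 9.
Δz = y_pick-and-place·Δb = 9 × (-5) = -45, so new z* = 1698 − 45 = 1653.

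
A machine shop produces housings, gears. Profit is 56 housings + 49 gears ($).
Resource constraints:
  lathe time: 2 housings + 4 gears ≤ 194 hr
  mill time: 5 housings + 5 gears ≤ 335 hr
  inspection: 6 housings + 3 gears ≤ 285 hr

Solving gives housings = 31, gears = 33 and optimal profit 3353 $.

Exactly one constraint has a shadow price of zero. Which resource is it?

mill time

lathe time: 194/194 (binding)
mill time: 320/335 (slack 15)
inspection: 285/285 (binding)
By complementary slackness, a constraint with positive slack has shadow price 0 → mill time.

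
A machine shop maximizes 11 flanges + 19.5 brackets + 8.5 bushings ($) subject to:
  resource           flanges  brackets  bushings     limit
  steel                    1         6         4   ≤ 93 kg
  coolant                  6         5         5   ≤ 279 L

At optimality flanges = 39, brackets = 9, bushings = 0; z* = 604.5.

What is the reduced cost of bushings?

Check each constraint at x*: steel 93/93 (tight); coolant 279/279 (tight).
The binding rows give the dual system: 1·y_steel + 6·y_coolant = 11 and 6·y_steel + 5·y_coolant = 19.5.
→ y_steel = 2 and y_coolant = 1.5.
Reduced cost of bushings: c₃ − yᵀa₃ = 8.5 − (2·4 + 1.5·5) = 8.5 − 15.5 = -7.

-7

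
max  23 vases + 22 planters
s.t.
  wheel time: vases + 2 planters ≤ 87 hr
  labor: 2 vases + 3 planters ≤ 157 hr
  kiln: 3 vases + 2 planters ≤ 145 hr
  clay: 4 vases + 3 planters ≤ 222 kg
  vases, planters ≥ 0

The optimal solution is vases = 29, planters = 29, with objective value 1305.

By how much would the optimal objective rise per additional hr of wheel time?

Check each constraint at x*: wheel time 87/87 (tight); labor 145/157 (slack 12); kiln 145/145 (tight); clay 203/222 (slack 19).
Slack constraints have shadow price 0 (complementary slackness).
The binding rows give the dual system: 1·y_wheel time + 3·y_kiln = 23 and 2·y_wheel time + 2·y_kiln = 22.
Solving: y_wheel time = 5, y_kiln = 6.
Shadow price of wheel time = 5.

5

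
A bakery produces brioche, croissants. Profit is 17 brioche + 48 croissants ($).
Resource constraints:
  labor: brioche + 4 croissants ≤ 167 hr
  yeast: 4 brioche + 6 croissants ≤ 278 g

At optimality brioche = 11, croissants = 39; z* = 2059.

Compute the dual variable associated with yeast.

At the optimum: labor uses 167 of 167 (binding); yeast uses 278 of 278 (binding).
Dual feasibility on the basic columns requires 1·y_labor + 4·y_yeast = 17, 4·y_labor + 6·y_yeast = 48.
This yields shadow prices y_labor = 9, y_yeast = 2.
Shadow price of yeast = 2.

2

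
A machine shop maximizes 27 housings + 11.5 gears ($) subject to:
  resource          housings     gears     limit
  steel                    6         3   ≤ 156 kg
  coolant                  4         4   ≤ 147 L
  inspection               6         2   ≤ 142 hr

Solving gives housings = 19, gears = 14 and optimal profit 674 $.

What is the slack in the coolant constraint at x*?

coolant used = 4·19 + 4·14 = 132; slack = 147 − 132 = 15.

15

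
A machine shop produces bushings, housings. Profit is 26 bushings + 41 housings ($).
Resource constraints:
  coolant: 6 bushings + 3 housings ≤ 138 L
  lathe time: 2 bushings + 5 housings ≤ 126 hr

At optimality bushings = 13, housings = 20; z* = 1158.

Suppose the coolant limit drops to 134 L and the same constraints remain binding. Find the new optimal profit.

1150

Check each constraint at x*: coolant 138/138 (tight); lathe time 126/126 (tight).
From A_Bᵀ y = c: 6·y_coolant + 2·y_lathe time = 26; 3·y_coolant + 5·y_lathe time = 41.
→ y_coolant = 2 and y_lathe time = 7.
Δz = y_coolant·Δb = 2 × (-4) = -8, so new z* = 1158 − 8 = 1150.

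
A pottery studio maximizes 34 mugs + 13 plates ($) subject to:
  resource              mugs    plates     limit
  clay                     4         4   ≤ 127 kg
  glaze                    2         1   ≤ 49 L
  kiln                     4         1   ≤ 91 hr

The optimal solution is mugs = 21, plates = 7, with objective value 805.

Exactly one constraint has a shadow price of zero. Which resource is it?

clay: 112/127 (slack 15)
glaze: 49/49 (binding)
kiln: 91/91 (binding)
By complementary slackness, a constraint with positive slack has shadow price 0 → clay.

clay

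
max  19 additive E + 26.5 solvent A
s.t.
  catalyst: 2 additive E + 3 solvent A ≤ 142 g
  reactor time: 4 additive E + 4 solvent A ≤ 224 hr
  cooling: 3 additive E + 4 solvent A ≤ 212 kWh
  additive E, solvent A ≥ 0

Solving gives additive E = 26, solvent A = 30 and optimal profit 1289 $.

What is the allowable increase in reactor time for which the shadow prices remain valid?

56

Binding constraints: catalyst, reactor time. The basis is B = [[2,3],[4,4]] with det -4.
Per unit increase in reactor time, x* moves by d = (0.75, -0.5).
The basis stays optimal until cooling becomes binding; allowable increase = 56 hr.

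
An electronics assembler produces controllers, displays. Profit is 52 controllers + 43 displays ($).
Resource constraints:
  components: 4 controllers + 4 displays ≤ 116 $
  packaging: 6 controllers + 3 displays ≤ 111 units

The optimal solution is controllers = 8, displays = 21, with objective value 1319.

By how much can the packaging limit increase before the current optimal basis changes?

Binding constraints: components, packaging. The basis is B = [[4,4],[6,3]] with det -12.
Per unit increase in packaging, x* moves by d = (0.3333, -0.3333).
The basis stays optimal until displays reaches 0; allowable increase = 63 units.

63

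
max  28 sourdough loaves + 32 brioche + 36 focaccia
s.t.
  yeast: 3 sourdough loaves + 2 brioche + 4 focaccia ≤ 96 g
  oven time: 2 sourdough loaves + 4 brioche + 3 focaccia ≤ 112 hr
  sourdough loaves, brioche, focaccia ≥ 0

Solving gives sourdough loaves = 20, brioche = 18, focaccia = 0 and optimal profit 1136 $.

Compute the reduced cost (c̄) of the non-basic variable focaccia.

Both yeast and oven time are binding at x*.
Dual feasibility on the basic columns requires 3·y_yeast + 2·y_oven time = 28, 2·y_yeast + 4·y_oven time = 32.
This yields shadow prices y_yeast = 6, y_oven time = 5.
Reduced cost of focaccia: c₃ − yᵀa₃ = 36 − (6·4 + 5·3) = 36 − 39 = -3.

-3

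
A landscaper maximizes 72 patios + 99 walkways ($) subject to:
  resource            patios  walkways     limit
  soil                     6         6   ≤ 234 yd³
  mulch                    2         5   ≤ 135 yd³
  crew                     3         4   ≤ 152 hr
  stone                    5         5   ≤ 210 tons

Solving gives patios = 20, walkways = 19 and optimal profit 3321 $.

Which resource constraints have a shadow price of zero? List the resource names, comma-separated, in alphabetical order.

crew, stone

soil: 234/234 (binding)
mulch: 135/135 (binding)
crew: 136/152 (slack 16)
stone: 195/210 (slack 15)
By complementary slackness, a constraint with positive slack has shadow price 0 → crew, stone.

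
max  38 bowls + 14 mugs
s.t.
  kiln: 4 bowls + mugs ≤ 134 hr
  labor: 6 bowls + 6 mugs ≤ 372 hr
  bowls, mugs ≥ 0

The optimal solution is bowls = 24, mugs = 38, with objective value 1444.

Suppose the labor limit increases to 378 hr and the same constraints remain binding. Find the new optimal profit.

1450

At the optimum: kiln uses 134 of 134 (binding); labor uses 372 of 372 (binding).
The binding rows give the dual system: 4·y_kiln + 6·y_labor = 38 and 1·y_kiln + 6·y_labor = 14.
This yields shadow prices y_kiln = 8, y_labor = 1.
Δz = y_labor·Δb = 1 × (6) = 6, so new z* = 1444 + 6 = 1450.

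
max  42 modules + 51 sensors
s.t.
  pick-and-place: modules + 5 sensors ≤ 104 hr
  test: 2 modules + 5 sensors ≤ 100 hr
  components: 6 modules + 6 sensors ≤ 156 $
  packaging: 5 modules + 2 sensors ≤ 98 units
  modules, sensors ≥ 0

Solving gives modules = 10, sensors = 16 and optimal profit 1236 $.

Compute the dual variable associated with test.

At the optimum: pick-and-place uses 90 of 104 (slack = 14); test uses 100 of 100 (binding); components uses 156 of 156 (binding); packaging uses 82 of 98 (slack = 16).
Slack constraints have shadow price 0 (complementary slackness).
Dual feasibility on the basic columns requires 2·y_test + 6·y_components = 42, 5·y_test + 6·y_components = 51.
Solving: y_test = 3, y_components = 6.
Shadow price of test = 3.

3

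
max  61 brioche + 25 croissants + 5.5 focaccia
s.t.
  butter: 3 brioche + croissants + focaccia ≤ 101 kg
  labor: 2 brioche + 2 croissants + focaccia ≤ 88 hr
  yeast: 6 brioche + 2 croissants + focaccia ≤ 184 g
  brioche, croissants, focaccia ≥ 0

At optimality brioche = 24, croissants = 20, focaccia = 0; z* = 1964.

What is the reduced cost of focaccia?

Check each constraint at x*: butter 92/101 (slack 9); labor 88/88 (tight); yeast 184/184 (tight).
Since butter is not tight, its dual is 0.
The binding rows give the dual system: 2·y_labor + 6·y_yeast = 61 and 2·y_labor + 2·y_yeast = 25.
→ y_labor = 3.5 and y_yeast = 9.
Reduced cost of focaccia: c₃ − yᵀa₃ = 5.5 − (3.5·1 + 9·1) = 5.5 − 12.5 = -7.

-7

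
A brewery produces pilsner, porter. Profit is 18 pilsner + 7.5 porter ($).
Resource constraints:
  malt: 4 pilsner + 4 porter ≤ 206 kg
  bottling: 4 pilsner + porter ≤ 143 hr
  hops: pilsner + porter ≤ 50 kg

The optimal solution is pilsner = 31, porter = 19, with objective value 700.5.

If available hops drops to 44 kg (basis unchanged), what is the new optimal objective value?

676.5

Binding: bottling and hops. Non-binding: malt (6 unused).
Slack constraints have shadow price 0 (complementary slackness).
The binding rows give the dual system: 4·y_bottling + 1·y_hops = 18 and 1·y_bottling + 1·y_hops = 7.5.
→ y_bottling = 3.5 and y_hops = 4.
Δz = y_hops·Δb = 4 × (-6) = -24, so new z* = 700.5 − 24 = 676.5.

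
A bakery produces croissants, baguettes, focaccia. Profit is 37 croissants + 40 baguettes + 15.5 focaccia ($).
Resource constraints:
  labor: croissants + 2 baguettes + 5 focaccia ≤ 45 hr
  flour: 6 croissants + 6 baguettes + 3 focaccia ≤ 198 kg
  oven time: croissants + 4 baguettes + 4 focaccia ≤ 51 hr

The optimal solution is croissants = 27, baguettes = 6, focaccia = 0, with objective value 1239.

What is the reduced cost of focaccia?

Binding: flour and oven time. Non-binding: labor (6 unused).
By complementary slackness, y = 0 for the non-binding constraint.
From A_Bᵀ y = c: 6·y_flour + 1·y_oven time = 37; 6·y_flour + 4·y_oven time = 40.
Solving: y_flour = 6, y_oven time = 1.
Reduced cost of focaccia: c₃ − yᵀa₃ = 15.5 − (6·3 + 1·4) = 15.5 − 22 = -6.5.

-6.5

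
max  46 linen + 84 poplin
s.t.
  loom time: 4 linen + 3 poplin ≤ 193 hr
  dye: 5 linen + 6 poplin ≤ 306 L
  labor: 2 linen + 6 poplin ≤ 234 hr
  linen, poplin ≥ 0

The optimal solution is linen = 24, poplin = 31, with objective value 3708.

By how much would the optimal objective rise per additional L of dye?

Binding: dye and labor. Non-binding: loom time (4 unused).
Since loom time is not tight, its dual is 0.
Dual feasibility on the basic columns requires 5·y_dye + 2·y_labor = 46, 6·y_dye + 6·y_labor = 84.
Solving: y_dye = 6, y_labor = 8.
Shadow price of dye = 6.

6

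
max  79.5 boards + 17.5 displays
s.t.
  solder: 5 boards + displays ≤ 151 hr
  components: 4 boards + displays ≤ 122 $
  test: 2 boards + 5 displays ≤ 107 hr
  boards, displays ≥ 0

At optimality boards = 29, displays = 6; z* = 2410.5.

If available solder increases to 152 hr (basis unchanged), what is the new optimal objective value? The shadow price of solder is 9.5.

2420

Δb = 1, so new z* = 2410.5 + (9.5)·(1) = 2410.5 + 9.5 = 2420.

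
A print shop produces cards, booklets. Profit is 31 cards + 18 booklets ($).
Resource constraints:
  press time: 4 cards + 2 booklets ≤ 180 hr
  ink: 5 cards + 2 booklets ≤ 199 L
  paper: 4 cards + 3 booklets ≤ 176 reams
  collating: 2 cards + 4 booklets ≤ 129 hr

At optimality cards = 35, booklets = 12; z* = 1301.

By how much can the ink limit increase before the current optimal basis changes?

Binding constraints: ink, paper. The basis is B = [[5,2],[4,3]] with det 7.
Per unit increase in ink, x* moves by d = (0.4286, -0.5714).
The basis stays optimal until booklets reaches 0; allowable increase = 21 L.

21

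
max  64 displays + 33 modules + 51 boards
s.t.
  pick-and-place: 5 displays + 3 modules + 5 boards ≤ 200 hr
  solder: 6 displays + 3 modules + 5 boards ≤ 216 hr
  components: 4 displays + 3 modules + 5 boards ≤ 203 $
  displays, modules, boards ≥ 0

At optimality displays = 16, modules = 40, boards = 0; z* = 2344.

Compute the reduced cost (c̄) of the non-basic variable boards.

Binding: pick-and-place and solder. Non-binding: components (19 unused).
Slack constraints have shadow price 0 (complementary slackness).
The binding rows give the dual system: 5·y_pick-and-place + 6·y_solder = 64 and 3·y_pick-and-place + 3·y_solder = 33.
This yields shadow prices y_pick-and-place = 2, y_solder = 9.
Reduced cost of boards: c₃ − yᵀa₃ = 51 − (2·5 + 9·5) = 51 − 55 = -4.

-4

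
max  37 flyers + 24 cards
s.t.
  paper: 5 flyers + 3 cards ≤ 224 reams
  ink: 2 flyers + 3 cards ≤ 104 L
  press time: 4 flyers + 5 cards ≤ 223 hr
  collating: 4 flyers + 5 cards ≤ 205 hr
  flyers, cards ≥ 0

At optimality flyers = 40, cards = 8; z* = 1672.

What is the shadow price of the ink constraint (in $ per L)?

1

At the optimum: paper uses 224 of 224 (binding); ink uses 104 of 104 (binding); press time uses 200 of 223 (slack = 23); collating uses 200 of 205 (slack = 5).
Slack constraints have shadow price 0 (complementary slackness).
The binding rows give the dual system: 5·y_paper + 2·y_ink = 37 and 3·y_paper + 3·y_ink = 24.
This yields shadow prices y_paper = 7, y_ink = 1.
Shadow price of ink = 1.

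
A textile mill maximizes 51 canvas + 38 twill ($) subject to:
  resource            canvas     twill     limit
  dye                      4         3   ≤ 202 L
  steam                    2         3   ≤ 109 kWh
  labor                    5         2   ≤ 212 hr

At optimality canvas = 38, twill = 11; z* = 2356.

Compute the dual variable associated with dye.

Binding: steam and labor. Non-binding: dye (17 unused).
By complementary slackness, y = 0 for the non-binding constraint.
From A_Bᵀ y = c: 2·y_steam + 5·y_labor = 51; 3·y_steam + 2·y_labor = 38.
This yields shadow prices y_steam = 8, y_labor = 7.
Shadow price of dye = 0.

0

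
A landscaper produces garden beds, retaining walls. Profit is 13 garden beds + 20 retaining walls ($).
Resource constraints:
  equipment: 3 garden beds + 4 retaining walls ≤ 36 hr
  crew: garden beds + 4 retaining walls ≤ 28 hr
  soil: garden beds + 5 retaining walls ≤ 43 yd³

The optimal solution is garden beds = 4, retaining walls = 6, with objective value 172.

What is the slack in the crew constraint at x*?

crew used = 1·4 + 4·6 = 28; slack = 28 − 28 = 0.

0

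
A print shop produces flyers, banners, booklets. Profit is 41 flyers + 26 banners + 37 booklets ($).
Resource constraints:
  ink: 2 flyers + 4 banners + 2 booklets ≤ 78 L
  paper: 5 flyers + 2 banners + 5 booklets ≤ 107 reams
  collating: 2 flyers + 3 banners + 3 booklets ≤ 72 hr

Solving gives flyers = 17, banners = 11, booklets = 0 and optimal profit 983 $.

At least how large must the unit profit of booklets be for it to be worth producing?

Check each constraint at x*: ink 78/78 (tight); paper 107/107 (tight); collating 67/72 (slack 5).
By complementary slackness, y = 0 for the non-binding constraint.
The binding rows give the dual system: 2·y_ink + 5·y_paper = 41 and 4·y_ink + 2·y_paper = 26.
Solving: y_ink = 3, y_paper = 7.
booklets enters the basis when its profit ≥ yᵀa₃ = 3·2 + 7·5 = 41.

41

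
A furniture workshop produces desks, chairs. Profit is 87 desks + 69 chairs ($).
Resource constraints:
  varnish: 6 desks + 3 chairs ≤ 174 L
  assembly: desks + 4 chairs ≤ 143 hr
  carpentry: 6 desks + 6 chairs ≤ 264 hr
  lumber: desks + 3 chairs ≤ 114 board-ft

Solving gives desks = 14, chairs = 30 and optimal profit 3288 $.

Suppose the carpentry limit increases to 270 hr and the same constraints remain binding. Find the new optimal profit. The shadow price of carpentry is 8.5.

Δb = 6, so new z* = 3288 + (8.5)·(6) = 3288 + 51 = 3339.

3339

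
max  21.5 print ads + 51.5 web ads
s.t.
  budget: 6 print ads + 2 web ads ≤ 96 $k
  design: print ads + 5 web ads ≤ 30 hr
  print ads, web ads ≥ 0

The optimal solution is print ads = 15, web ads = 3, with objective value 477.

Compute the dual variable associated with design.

At the optimum: budget uses 96 of 96 (binding); design uses 30 of 30 (binding).
Dual feasibility on the basic columns requires 6·y_budget + 1·y_design = 21.5, 2·y_budget + 5·y_design = 51.5.
Solving: y_budget = 2, y_design = 9.5.
Shadow price of design = 9.5.

9.5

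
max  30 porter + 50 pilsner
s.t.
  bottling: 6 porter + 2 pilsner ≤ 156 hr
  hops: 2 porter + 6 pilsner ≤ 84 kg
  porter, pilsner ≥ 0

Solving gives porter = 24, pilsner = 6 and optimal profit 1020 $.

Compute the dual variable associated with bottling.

2.5

At the optimum: bottling uses 156 of 156 (binding); hops uses 84 of 84 (binding).
The binding rows give the dual system: 6·y_bottling + 2·y_hops = 30 and 2·y_bottling + 6·y_hops = 50.
Solving: y_bottling = 2.5, y_hops = 7.5.
Shadow price of bottling = 2.5.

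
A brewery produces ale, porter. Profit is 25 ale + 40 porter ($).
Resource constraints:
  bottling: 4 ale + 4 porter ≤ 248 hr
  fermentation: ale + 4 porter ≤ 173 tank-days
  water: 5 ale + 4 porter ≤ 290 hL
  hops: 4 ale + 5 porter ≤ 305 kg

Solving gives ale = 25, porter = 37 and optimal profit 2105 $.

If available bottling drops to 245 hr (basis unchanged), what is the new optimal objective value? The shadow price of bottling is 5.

Δb = -3, so new z* = 2105 + (5)·(-3) = 2105 − 15 = 2090.

2090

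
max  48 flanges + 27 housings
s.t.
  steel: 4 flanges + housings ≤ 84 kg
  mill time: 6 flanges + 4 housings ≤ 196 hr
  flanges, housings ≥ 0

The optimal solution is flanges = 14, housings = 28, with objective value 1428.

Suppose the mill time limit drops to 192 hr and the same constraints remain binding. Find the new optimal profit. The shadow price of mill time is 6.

1404

Δb = -4, so new z* = 1428 + (6)·(-4) = 1428 − 24 = 1404.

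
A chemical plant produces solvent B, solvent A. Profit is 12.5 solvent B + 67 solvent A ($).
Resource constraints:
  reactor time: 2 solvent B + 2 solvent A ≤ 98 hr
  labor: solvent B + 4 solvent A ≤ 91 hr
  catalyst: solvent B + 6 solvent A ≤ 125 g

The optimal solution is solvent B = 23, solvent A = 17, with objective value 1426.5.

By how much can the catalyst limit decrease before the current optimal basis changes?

6

Binding constraints: labor, catalyst. The basis is B = [[1,4],[1,6]] with det 2.
Per unit decrease in catalyst, x* moves by d = (2, -0.5).
The basis stays optimal until reactor time becomes binding; allowable decrease = 6 g.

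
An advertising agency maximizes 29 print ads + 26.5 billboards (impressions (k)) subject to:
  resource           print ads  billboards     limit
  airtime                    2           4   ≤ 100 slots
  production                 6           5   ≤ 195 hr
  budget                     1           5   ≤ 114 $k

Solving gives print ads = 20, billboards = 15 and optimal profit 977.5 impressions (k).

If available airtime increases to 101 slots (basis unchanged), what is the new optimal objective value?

978.5

Check each constraint at x*: airtime 100/100 (tight); production 195/195 (tight); budget 95/114 (slack 19).
Since budget is not tight, its dual is 0.
Dual feasibility on the basic columns requires 2·y_airtime + 6·y_production = 29, 4·y_airtime + 5·y_production = 26.5.
Solving: y_airtime = 1, y_production = 4.5.
Δz = y_airtime·Δb = 1 × (1) = 1, so new z* = 977.5 + 1 = 978.5.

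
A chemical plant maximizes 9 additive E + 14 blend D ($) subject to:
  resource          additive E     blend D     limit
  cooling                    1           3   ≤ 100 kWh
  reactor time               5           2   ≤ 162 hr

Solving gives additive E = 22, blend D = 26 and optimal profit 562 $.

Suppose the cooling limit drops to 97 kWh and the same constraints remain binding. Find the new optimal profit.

At the optimum: cooling uses 100 of 100 (binding); reactor time uses 162 of 162 (binding).
Dual feasibility on the basic columns requires 1·y_cooling + 5·y_reactor time = 9, 3·y_cooling + 2·y_reactor time = 14.
This yields shadow prices y_cooling = 4, y_reactor time = 1.
Δz = y_cooling·Δb = 4 × (-3) = -12, so new z* = 562 − 12 = 550.

550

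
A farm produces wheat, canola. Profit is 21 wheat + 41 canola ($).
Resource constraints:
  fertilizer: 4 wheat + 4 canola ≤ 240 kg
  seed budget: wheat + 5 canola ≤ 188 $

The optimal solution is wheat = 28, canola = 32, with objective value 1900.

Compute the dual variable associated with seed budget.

Check each constraint at x*: fertilizer 240/240 (tight); seed budget 188/188 (tight).
From A_Bᵀ y = c: 4·y_fertilizer + 1·y_seed budget = 21; 4·y_fertilizer + 5·y_seed budget = 41.
This yields shadow prices y_fertilizer = 4, y_seed budget = 5.
Shadow price of seed budget = 5.

5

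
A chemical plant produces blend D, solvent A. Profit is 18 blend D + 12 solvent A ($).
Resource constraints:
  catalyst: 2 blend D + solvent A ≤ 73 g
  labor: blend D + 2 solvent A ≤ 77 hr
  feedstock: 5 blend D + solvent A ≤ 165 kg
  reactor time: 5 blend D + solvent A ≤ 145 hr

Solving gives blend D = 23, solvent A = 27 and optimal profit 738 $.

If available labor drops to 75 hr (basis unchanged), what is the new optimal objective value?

734

At the optimum: catalyst uses 73 of 73 (binding); labor uses 77 of 77 (binding); feedstock uses 142 of 165 (slack = 23); reactor time uses 142 of 145 (slack = 3).
Slack constraints have shadow price 0 (complementary slackness).
The binding rows give the dual system: 2·y_catalyst + 1·y_labor = 18 and 1·y_catalyst + 2·y_labor = 12.
Solving: y_catalyst = 8, y_labor = 2.
Δz = y_labor·Δb = 2 × (-2) = -4, so new z* = 738 − 4 = 734.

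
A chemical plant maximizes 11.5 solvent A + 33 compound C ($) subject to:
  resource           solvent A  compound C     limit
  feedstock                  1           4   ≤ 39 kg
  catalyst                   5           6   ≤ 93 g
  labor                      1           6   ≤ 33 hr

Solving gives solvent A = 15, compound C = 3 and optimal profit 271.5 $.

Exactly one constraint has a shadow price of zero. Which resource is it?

feedstock: 27/39 (slack 12)
catalyst: 93/93 (binding)
labor: 33/33 (binding)
By complementary slackness, a constraint with positive slack has shadow price 0 → feedstock.

feedstock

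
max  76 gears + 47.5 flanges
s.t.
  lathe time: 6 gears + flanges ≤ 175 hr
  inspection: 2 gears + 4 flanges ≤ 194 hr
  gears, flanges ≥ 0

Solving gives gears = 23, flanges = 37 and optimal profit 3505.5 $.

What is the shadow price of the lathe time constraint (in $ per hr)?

9.5

Both lathe time and inspection are binding at x*.
The binding rows give the dual system: 6·y_lathe time + 2·y_inspection = 76 and 1·y_lathe time + 4·y_inspection = 47.5.
This yields shadow prices y_lathe time = 9.5, y_inspection = 9.5.
Shadow price of lathe time = 9.5.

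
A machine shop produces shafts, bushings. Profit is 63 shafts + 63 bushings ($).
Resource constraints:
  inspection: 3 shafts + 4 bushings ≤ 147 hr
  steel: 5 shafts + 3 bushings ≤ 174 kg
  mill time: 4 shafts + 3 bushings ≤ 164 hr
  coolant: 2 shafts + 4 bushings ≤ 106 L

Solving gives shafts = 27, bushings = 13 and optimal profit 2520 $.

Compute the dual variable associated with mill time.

0

Binding: steel and coolant. Non-binding: inspection (14 unused), mill time (17 unused).
By complementary slackness, y = 0 for the non-binding constraints.
From A_Bᵀ y = c: 5·y_steel + 2·y_coolant = 63; 3·y_steel + 4·y_coolant = 63.
This yields shadow prices y_steel = 9, y_coolant = 9.
Shadow price of mill time = 0.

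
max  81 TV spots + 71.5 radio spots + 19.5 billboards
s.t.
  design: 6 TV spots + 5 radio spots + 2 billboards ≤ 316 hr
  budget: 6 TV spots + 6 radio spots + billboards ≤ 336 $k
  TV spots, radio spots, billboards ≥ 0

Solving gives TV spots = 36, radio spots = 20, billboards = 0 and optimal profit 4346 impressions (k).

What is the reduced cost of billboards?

Check each constraint at x*: design 316/316 (tight); budget 336/336 (tight).
The binding rows give the dual system: 6·y_design + 6·y_budget = 81 and 5·y_design + 6·y_budget = 71.5.
Solving: y_design = 9.5, y_budget = 4.
Reduced cost of billboards: c₃ − yᵀa₃ = 19.5 − (9.5·2 + 4·1) = 19.5 − 23 = -3.5.

-3.5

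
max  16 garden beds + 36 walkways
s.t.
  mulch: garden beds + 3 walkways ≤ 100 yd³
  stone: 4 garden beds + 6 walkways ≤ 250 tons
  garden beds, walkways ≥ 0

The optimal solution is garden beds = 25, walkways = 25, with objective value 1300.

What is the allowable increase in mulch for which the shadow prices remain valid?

Binding constraints: mulch, stone. The basis is B = [[1,3],[4,6]] with det -6.
Per unit increase in mulch, x* moves by d = (-1, 0.6667).
The basis stays optimal until garden beds reaches 0; allowable increase = 25 yd³.

25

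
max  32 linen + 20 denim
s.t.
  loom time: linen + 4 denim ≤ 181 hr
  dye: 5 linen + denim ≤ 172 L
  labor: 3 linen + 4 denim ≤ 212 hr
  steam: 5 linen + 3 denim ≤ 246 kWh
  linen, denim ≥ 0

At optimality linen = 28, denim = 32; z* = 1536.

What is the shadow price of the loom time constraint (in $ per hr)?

0

Binding: dye and labor. Non-binding: loom time (25 unused), steam (10 unused).
By complementary slackness, y = 0 for the non-binding constraints.
The binding rows give the dual system: 5·y_dye + 3·y_labor = 32 and 1·y_dye + 4·y_labor = 20.
→ y_dye = 4 and y_labor = 4.
Shadow price of loom time = 0.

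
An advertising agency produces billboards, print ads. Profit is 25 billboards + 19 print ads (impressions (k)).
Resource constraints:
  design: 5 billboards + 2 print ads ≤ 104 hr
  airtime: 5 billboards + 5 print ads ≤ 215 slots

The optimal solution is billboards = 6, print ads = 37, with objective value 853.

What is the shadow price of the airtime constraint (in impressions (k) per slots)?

3

Both design and airtime are binding at x*.
Dual feasibility on the basic columns requires 5·y_design + 5·y_airtime = 25, 2·y_design + 5·y_airtime = 19.
→ y_design = 2 and y_airtime = 3.
Shadow price of airtime = 3.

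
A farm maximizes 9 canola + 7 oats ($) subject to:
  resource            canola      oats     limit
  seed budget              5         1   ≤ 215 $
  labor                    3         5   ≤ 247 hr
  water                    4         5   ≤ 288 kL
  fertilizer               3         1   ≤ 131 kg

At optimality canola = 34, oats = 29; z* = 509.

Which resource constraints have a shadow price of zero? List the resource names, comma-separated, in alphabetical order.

seed budget, water

seed budget: 199/215 (slack 16)
labor: 247/247 (binding)
water: 281/288 (slack 7)
fertilizer: 131/131 (binding)
By complementary slackness, a constraint with positive slack has shadow price 0 → seed budget, water.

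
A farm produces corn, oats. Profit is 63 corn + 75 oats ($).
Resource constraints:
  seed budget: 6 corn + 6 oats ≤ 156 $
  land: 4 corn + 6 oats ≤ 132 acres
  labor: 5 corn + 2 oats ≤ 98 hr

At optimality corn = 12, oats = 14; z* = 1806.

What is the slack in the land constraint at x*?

0

land used = 4·12 + 6·14 = 132; slack = 132 − 132 = 0.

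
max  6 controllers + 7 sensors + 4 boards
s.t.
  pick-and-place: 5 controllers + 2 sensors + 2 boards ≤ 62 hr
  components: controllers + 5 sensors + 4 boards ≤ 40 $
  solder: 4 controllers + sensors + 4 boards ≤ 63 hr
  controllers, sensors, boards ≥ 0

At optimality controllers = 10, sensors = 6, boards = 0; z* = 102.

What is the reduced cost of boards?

-2

Binding: pick-and-place and components. Non-binding: solder (17 unused).
Since solder is not tight, its dual is 0.
The binding rows give the dual system: 5·y_pick-and-place + 1·y_components = 6 and 2·y_pick-and-place + 5·y_components = 7.
This yields shadow prices y_pick-and-place = 1, y_components = 1.
Reduced cost of boards: c₃ − yᵀa₃ = 4 − (1·2 + 1·4) = 4 − 6 = -2.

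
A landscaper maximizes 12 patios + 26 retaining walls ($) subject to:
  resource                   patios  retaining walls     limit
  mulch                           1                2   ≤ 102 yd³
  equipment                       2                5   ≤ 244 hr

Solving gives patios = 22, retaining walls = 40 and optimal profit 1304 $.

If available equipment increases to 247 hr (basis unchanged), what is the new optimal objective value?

1310

At the optimum: mulch uses 102 of 102 (binding); equipment uses 244 of 244 (binding).
Dual feasibility on the basic columns requires 1·y_mulch + 2·y_equipment = 12, 2·y_mulch + 5·y_equipment = 26.
This yields shadow prices y_mulch = 8, y_equipment = 2.
Δz = y_equipment·Δb = 2 × (3) = 6, so new z* = 1304 + 6 = 1310.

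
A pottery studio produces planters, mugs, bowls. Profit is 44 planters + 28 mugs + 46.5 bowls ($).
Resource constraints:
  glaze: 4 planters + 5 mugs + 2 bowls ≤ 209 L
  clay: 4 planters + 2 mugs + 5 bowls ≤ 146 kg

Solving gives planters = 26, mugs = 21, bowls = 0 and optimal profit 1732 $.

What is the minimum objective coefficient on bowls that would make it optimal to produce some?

Both glaze and clay are binding at x*.
Dual feasibility on the basic columns requires 4·y_glaze + 4·y_clay = 44, 5·y_glaze + 2·y_clay = 28.
Solving: y_glaze = 2, y_clay = 9.
bowls enters the basis when its profit ≥ yᵀa₃ = 2·2 + 9·5 = 49.

49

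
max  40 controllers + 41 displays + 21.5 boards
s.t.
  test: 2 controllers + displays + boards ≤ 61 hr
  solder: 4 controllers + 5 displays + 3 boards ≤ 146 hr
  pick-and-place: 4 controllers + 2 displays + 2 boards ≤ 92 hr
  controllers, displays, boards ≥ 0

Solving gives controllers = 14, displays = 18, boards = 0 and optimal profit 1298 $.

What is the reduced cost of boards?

-5.5

At the optimum: test uses 46 of 61 (slack = 15); solder uses 146 of 146 (binding); pick-and-place uses 92 of 92 (binding).
Slack constraints have shadow price 0 (complementary slackness).
Dual feasibility on the basic columns requires 4·y_solder + 4·y_pick-and-place = 40, 5·y_solder + 2·y_pick-and-place = 41.
This yields shadow prices y_solder = 7, y_pick-and-place = 3.
Reduced cost of boards: c₃ − yᵀa₃ = 21.5 − (7·3 + 3·2) = 21.5 − 27 = -5.5.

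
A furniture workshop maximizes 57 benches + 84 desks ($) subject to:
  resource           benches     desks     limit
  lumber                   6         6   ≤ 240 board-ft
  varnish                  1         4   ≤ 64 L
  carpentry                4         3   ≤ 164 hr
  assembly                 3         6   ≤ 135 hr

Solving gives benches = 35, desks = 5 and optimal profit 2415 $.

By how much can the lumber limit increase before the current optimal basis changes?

Binding constraints: lumber, assembly. The basis is B = [[6,6],[3,6]] with det 18.
Per unit increase in lumber, x* moves by d = (0.3333, -0.1667).
The basis stays optimal until carpentry becomes binding; allowable increase = 10.8 board-ft.

10.8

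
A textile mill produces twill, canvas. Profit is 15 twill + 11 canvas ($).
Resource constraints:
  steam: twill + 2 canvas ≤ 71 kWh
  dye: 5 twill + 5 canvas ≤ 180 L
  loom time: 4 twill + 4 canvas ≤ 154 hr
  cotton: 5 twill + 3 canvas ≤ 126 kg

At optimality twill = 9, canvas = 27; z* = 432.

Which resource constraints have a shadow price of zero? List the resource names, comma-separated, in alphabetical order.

loom time, steam

steam: 63/71 (slack 8)
dye: 180/180 (binding)
loom time: 144/154 (slack 10)
cotton: 126/126 (binding)
By complementary slackness, a constraint with positive slack has shadow price 0 → loom time, steam.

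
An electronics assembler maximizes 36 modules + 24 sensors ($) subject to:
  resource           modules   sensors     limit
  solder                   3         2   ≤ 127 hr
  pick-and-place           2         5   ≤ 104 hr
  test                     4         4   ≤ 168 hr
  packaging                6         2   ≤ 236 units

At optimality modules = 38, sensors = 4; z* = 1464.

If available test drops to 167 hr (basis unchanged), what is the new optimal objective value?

1459.5

At the optimum: solder uses 122 of 127 (slack = 5); pick-and-place uses 96 of 104 (slack = 8); test uses 168 of 168 (binding); packaging uses 236 of 236 (binding).
Slack constraints have shadow price 0 (complementary slackness).
Dual feasibility on the basic columns requires 4·y_test + 6·y_packaging = 36, 4·y_test + 2·y_packaging = 24.
This yields shadow prices y_test = 4.5, y_packaging = 3.
Δz = y_test·Δb = 4.5 × (-1) = -4.5, so new z* = 1464 − 4.5 = 1459.5.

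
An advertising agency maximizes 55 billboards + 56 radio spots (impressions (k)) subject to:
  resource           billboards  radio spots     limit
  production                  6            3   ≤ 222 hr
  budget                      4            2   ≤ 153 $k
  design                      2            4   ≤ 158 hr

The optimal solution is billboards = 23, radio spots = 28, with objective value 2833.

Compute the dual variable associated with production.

Binding: production and design. Non-binding: budget (5 unused).
By complementary slackness, y = 0 for the non-binding constraint.
Dual feasibility on the basic columns requires 6·y_production + 2·y_design = 55, 3·y_production + 4·y_design = 56.
This yields shadow prices y_production = 6, y_design = 9.5.
Shadow price of production = 6.

6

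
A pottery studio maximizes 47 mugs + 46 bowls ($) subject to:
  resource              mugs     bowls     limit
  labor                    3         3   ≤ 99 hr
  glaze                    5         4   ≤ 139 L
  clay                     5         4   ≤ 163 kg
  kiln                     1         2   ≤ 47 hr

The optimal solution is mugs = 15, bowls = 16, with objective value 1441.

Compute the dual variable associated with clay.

0

At the optimum: labor uses 93 of 99 (slack = 6); glaze uses 139 of 139 (binding); clay uses 139 of 163 (slack = 24); kiln uses 47 of 47 (binding).
Since labor, clay are not tight, their duals are 0.
Dual feasibility on the basic columns requires 5·y_glaze + 1·y_kiln = 47, 4·y_glaze + 2·y_kiln = 46.
→ y_glaze = 8 and y_kiln = 7.
Shadow price of clay = 0.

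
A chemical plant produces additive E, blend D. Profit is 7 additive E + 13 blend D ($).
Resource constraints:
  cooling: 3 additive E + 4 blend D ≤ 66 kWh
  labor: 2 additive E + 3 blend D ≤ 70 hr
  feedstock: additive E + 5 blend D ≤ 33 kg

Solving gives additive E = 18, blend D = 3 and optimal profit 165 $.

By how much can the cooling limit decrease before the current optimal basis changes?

Binding constraints: cooling, feedstock. The basis is B = [[3,4],[1,5]] with det 11.
Per unit decrease in cooling, x* moves by d = (-0.4545, 0.0909).
The basis stays optimal until additive E reaches 0; allowable decrease = 39.6 kWh.

39.6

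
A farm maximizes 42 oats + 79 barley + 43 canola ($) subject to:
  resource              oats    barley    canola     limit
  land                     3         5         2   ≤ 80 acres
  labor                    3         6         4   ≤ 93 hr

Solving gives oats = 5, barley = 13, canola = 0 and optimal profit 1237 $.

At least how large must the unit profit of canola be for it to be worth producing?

Both land and labor are binding at x*.
The binding rows give the dual system: 3·y_land + 3·y_labor = 42 and 5·y_land + 6·y_labor = 79.
→ y_land = 5 and y_labor = 9.
canola enters the basis when its profit ≥ yᵀa₃ = 5·2 + 9·4 = 46.

46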